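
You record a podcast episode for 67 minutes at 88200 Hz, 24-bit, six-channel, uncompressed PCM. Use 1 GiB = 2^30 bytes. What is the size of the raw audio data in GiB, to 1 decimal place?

Duration = 67 minutes = 4,020 s.
Bytes = 88,200 samples/s × 4,020 s × 3 bytes/sample × 6 ch = 6,382,152,000 bytes.
6,382,152,000 / 1,073,741,824 = 5.9 GiB.

5.9 GiB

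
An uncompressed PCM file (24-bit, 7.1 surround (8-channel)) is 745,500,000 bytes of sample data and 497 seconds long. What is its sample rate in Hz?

62,500 Hz

Bytes = sample_rate × seconds × bytes_per_sample × channels.
sample_rate = 745,500,000 / (497 × 3 × 8) = 745,500,000 / 11,928 = 62,500 Hz.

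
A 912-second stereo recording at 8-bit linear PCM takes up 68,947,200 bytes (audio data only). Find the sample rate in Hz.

Bytes = sample_rate × seconds × bytes_per_sample × channels.
sample_rate = 68,947,200 / (912 × 1 × 2) = 68,947,200 / 1,824 = 37,800 Hz.

37,800 Hz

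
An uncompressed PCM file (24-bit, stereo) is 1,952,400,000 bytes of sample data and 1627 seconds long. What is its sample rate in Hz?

200,000 Hz

Bytes = sample_rate × seconds × bytes_per_sample × channels.
sample_rate = 1,952,400,000 / (1,627 × 3 × 2) = 1,952,400,000 / 9,762 = 200,000 Hz.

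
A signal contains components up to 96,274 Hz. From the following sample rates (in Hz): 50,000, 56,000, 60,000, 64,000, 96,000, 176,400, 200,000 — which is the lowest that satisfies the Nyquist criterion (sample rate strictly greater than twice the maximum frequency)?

200,000 Hz

Need sample rate > 2 × 96,274 = 192,548 Hz.
Lowest listed rate above 192,548 Hz is 200,000 Hz.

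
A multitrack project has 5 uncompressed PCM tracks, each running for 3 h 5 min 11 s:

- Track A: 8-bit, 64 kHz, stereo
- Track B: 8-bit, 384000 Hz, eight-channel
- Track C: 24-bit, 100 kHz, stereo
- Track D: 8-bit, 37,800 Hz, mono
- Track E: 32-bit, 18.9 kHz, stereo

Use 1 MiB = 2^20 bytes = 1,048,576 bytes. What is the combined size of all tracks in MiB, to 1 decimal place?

3 h 5 min 11 s = 11,111 s.
Track A: 64,000 × 11,111 × 1 × 2 = 1,422,208,000 bytes.
Track B: 384,000 × 11,111 × 1 × 8 = 34,132,992,000 bytes.
Track C: 100,000 × 11,111 × 3 × 2 = 6,666,600,000 bytes.
Track D: 37,800 × 11,111 × 1 × 1 = 419,995,800 bytes.
Track E: 18,900 × 11,111 × 4 × 2 = 1,679,983,200 bytes.
Total = 44,321,779,000 bytes = 42268.5 MiB.

42268.5 MiB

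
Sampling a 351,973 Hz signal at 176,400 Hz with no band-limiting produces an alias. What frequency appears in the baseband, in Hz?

827 Hz

Nyquist = 176,400/2 = 88,200 Hz; 351,973 Hz exceeds it.
Alias = |351,973 − 2×176,400| = |351,973 − 352,800| = 827 Hz.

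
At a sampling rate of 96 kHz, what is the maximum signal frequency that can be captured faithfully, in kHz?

Nyquist frequency = sample rate / 2 = 96,000 / 2 = 48 kHz.

48 kHz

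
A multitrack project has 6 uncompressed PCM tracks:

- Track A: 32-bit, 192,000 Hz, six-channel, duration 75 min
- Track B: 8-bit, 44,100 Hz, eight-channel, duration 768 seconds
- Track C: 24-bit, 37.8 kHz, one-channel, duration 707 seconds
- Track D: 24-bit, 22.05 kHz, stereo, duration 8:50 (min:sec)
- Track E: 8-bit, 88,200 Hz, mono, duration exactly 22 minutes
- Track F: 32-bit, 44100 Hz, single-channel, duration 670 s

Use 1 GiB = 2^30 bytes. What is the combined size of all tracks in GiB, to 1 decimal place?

19.9 GiB

Track A: 75 min = 4,500 s; 192,000 × 4,500 × 4 × 6 = 20,736,000,000 bytes.
Track B: 44,100 × 768 × 1 × 8 = 270,950,400 bytes.
Track C: 37,800 × 707 × 3 × 1 = 80,173,800 bytes.
Track D: 8:50 (min:sec) = 530 s; 22,050 × 530 × 3 × 2 = 70,119,000 bytes.
Track E: exactly 22 minutes = 1,320 s; 88,200 × 1,320 × 1 × 1 = 116,424,000 bytes.
Track F: 44,100 × 670 × 4 × 1 = 118,188,000 bytes.
Total = 21,391,855,200 bytes = 19.9 GiB.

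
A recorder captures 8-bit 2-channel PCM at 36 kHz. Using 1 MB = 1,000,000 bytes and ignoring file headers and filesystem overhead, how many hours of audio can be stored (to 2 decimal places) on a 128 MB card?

Uncompressed byte rate = 36,000 × 1 × 2 = 72,000 bytes/s.
Capacity = 128 × 1,000,000 = 128,000,000 bytes.
128,000,000 / 72,000 ≈ 1777.78 s → 0.49 hours.

0.49 hours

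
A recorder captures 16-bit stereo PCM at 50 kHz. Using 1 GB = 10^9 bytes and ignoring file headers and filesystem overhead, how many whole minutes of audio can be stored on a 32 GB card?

Uncompressed byte rate = 50,000 × 2 × 2 = 200,000 bytes/s.
Capacity = 32 × 1,000,000,000 = 32,000,000,000 bytes.
32,000,000,000 / 200,000 ≈ 160000 s → 2,666 minutes.

2,666 minutes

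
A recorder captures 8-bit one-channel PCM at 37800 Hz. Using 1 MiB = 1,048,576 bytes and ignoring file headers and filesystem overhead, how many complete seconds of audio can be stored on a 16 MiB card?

Uncompressed byte rate = 37,800 × 1 × 1 = 37,800 bytes/s.
Capacity = 16 × 1,048,576 = 16,777,216 bytes.
16,777,216 / 37,800 ≈ 443.84 s → 443 seconds.

443 seconds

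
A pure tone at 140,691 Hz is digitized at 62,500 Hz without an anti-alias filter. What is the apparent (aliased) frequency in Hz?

Nyquist = 62,500/2 = 31,250 Hz; 140,691 Hz exceeds it.
Alias = |140,691 − 2×62,500| = |140,691 − 125,000| = 15,691 Hz.

15,691 Hz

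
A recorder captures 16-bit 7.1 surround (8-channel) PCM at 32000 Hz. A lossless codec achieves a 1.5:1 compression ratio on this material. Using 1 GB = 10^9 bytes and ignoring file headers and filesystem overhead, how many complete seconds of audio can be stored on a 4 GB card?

Uncompressed byte rate = 32,000 × 2 × 8 = 512,000 bytes/s.
After 1.5:1 compression, effective rate ≈ 341333.33 bytes/s.
Capacity = 4 × 1,000,000,000 = 4,000,000,000 bytes.
4,000,000,000 / effective rate ≈ 11718.75 s → 11,718 seconds.

11,718 seconds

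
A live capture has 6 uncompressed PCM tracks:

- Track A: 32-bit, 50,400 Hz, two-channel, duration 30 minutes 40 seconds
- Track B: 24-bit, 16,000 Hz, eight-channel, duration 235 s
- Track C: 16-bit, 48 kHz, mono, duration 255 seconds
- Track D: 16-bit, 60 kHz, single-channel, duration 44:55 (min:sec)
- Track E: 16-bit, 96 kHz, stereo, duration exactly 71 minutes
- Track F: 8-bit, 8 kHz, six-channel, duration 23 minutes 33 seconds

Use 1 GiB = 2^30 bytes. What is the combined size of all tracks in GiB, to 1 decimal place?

Track A: 30 minutes 40 seconds = 1,840 s; 50,400 × 1,840 × 4 × 2 = 741,888,000 bytes.
Track B: 16,000 × 235 × 3 × 8 = 90,240,000 bytes.
Track C: 48,000 × 255 × 2 × 1 = 24,480,000 bytes.
Track D: 44:55 (min:sec) = 2,695 s; 60,000 × 2,695 × 2 × 1 = 323,400,000 bytes.
Track E: exactly 71 minutes = 4,260 s; 96,000 × 4,260 × 2 × 2 = 1,635,840,000 bytes.
Track F: 23 minutes 33 seconds = 1,413 s; 8,000 × 1,413 × 1 × 6 = 67,824,000 bytes.
Total = 2,883,672,000 bytes = 2.7 GiB.

2.7 GiB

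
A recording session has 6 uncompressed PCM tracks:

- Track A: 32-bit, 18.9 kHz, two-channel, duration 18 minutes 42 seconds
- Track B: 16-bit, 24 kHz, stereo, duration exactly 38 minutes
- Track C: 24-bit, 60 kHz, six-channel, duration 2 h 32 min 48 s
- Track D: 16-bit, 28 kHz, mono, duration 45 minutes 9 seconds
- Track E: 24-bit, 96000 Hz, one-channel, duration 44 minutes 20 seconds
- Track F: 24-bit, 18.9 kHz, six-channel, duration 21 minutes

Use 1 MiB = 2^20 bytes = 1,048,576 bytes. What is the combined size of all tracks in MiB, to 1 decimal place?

Track A: 18 minutes 42 seconds = 1,122 s; 18,900 × 1,122 × 4 × 2 = 169,646,400 bytes.
Track B: exactly 38 minutes = 2,280 s; 24,000 × 2,280 × 2 × 2 = 218,880,000 bytes.
Track C: 2 h 32 min 48 s = 9,168 s; 60,000 × 9,168 × 3 × 6 = 9,901,440,000 bytes.
Track D: 45 minutes 9 seconds = 2,709 s; 28,000 × 2,709 × 2 × 1 = 151,704,000 bytes.
Track E: 44 minutes 20 seconds = 2,660 s; 96,000 × 2,660 × 3 × 1 = 766,080,000 bytes.
Track F: 21 minutes = 1,260 s; 18,900 × 1,260 × 3 × 6 = 428,652,000 bytes.
Total = 11,636,402,400 bytes = 11097.3 MiB.

11097.3 MiB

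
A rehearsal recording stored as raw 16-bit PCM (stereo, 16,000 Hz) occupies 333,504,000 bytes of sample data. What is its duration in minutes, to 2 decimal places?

86.85 minutes

Byte rate = 16,000 × 2 × 2 = 64,000 bytes/s.
Duration = 333,504,000 / 64,000 = 5,211 s.
5,211 s / 60 = 86.85 minutes.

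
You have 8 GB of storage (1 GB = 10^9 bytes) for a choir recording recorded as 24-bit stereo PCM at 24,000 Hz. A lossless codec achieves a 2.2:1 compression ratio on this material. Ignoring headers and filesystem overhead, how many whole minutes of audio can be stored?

2,037 minutes

Uncompressed byte rate = 24,000 × 3 × 2 = 144,000 bytes/s.
After 2.2:1 compression, effective rate ≈ 65454.55 bytes/s.
Capacity = 8 × 1,000,000,000 = 8,000,000,000 bytes.
8,000,000,000 / effective rate ≈ 122222.22 s → 2,037 minutes.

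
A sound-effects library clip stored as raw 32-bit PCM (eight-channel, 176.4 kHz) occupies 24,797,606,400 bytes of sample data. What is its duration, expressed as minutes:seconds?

Byte rate = 176,400 × 4 × 8 = 5,644,800 bytes/s.
Duration = 24,797,606,400 / 5,644,800 = 4,393 s.
4,393 s = 73:13.

73:13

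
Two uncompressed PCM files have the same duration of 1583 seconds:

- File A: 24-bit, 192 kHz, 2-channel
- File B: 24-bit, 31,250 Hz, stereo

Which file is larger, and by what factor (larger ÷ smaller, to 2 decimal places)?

File A, by a factor of 6.14

File A: 192,000 × 3 × 2 = 1,152,000 bytes/s.
File B: 31,250 × 3 × 2 = 187,500 bytes/s.
File A is larger; ratio = 1,823,616,000 / 296,812,500 = 6.14.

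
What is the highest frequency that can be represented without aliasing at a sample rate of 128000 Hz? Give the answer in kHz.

Nyquist frequency = sample rate / 2 = 128,000 / 2 = 64 kHz.

64 kHz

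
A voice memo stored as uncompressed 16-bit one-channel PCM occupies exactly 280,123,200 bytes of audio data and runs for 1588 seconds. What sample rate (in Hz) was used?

88,200 Hz

Bytes = sample_rate × seconds × bytes_per_sample × channels.
sample_rate = 280,123,200 / (1,588 × 2 × 1) = 280,123,200 / 3,176 = 88,200 Hz.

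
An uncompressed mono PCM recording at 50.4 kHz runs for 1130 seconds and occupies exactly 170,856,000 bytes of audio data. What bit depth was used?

24 bits

Bytes per sample = 170,856,000 / (50,400 × 1,130 × 1) = 170,856,000 / 56,952,000 = 3.
Bit depth = 3 × 8 = 24 bits.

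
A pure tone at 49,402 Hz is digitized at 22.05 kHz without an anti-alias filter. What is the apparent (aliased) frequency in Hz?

5,302 Hz

Nyquist = 22,050/2 = 11,025 Hz; 49,402 Hz exceeds it.
Alias = |49,402 − 2×22,050| = |49,402 − 44,100| = 5,302 Hz.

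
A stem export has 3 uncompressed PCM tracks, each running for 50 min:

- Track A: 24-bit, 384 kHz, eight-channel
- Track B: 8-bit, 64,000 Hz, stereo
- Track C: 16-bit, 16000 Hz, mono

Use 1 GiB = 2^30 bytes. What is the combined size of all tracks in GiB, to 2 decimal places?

26.20 GiB

50 min = 3,000 s.
Track A: 384,000 × 3,000 × 3 × 8 = 27,648,000,000 bytes.
Track B: 64,000 × 3,000 × 1 × 2 = 384,000,000 bytes.
Track C: 16,000 × 3,000 × 2 × 1 = 96,000,000 bytes.
Total = 28,128,000,000 bytes = 26.20 GiB.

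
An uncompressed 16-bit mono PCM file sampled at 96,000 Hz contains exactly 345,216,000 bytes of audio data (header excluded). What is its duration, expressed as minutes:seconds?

29:58

Byte rate = 96,000 × 2 × 1 = 192,000 bytes/s.
Duration = 345,216,000 / 192,000 = 1,798 s.
1,798 s = 29:58.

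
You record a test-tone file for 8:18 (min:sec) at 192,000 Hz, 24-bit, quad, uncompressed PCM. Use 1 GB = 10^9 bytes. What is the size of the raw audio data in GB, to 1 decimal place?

Duration = 8:18 (min:sec) = 498 s.
Bytes = 192,000 samples/s × 498 s × 3 bytes/sample × 4 ch = 1,147,392,000 bytes.
1,147,392,000 / 1,000,000,000 = 1.1 GB.

1.1 GB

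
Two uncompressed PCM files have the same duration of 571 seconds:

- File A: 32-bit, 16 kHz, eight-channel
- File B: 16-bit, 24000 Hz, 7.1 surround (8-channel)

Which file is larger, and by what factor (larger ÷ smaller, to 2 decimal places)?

File A, by a factor of 1.33

File A: 16,000 × 4 × 8 = 512,000 bytes/s.
File B: 24,000 × 2 × 8 = 384,000 bytes/s.
File A is larger; ratio = 292,352,000 / 219,264,000 = 1.33.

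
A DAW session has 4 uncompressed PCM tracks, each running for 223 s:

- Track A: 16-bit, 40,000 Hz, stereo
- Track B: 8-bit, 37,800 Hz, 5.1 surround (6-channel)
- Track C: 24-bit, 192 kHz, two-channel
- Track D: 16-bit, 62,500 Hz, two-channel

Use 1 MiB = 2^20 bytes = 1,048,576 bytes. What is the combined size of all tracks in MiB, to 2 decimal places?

380.42 MiB

Track A: 40,000 × 223 × 2 × 2 = 35,680,000 bytes.
Track B: 37,800 × 223 × 1 × 6 = 50,576,400 bytes.
Track C: 192,000 × 223 × 3 × 2 = 256,896,000 bytes.
Track D: 62,500 × 223 × 2 × 2 = 55,750,000 bytes.
Total = 398,902,400 bytes = 380.42 MiB.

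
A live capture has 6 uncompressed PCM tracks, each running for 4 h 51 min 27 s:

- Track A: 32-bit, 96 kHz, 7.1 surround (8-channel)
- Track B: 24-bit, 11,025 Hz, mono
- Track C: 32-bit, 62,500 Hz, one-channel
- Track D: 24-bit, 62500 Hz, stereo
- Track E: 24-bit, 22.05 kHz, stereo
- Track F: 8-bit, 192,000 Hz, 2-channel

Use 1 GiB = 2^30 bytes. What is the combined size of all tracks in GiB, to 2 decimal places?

4 h 51 min 27 s = 17,487 s.
Track A: 96,000 × 17,487 × 4 × 8 = 53,720,064,000 bytes.
Track B: 11,025 × 17,487 × 3 × 1 = 578,382,525 bytes.
Track C: 62,500 × 17,487 × 4 × 1 = 4,371,750,000 bytes.
Track D: 62,500 × 17,487 × 3 × 2 = 6,557,625,000 bytes.
Track E: 22,050 × 17,487 × 3 × 2 = 2,313,530,100 bytes.
Track F: 192,000 × 17,487 × 1 × 2 = 6,715,008,000 bytes.
Total = 74,256,359,625 bytes = 69.16 GiB.

69.16 GiB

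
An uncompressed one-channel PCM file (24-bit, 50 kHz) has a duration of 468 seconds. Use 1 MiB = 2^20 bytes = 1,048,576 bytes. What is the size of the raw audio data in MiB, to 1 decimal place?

66.9 MiB

Bytes = 50,000 samples/s × 468 s × 3 bytes/sample × 1 ch = 70,200,000 bytes.
70,200,000 / 1,048,576 = 66.9 MiB.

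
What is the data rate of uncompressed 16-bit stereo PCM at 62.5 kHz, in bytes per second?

Bit rate = 62,500 × 16 × 2 = 2,000,000 bits/s.
2,000,000 / 8 = 250,000 bytes/s.

250,000 bytes/s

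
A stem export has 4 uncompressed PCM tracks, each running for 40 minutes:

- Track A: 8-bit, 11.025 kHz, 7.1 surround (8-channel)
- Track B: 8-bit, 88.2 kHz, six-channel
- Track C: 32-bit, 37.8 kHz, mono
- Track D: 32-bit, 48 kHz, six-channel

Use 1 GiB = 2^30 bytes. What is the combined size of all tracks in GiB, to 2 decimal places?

4.29 GiB

40 minutes = 2,400 s.
Track A: 11,025 × 2,400 × 1 × 8 = 211,680,000 bytes.
Track B: 88,200 × 2,400 × 1 × 6 = 1,270,080,000 bytes.
Track C: 37,800 × 2,400 × 4 × 1 = 362,880,000 bytes.
Track D: 48,000 × 2,400 × 4 × 6 = 2,764,800,000 bytes.
Total = 4,609,440,000 bytes = 4.29 GiB.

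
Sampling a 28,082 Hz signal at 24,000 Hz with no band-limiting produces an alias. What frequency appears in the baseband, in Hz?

4,082 Hz

Nyquist = 24,000/2 = 12,000 Hz; 28,082 Hz exceeds it.
Alias = |28,082 − 1×24,000| = |28,082 − 24,000| = 4,082 Hz.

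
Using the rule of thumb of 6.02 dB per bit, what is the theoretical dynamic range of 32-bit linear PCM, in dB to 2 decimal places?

192.64 dB

32 × 6.02 = 192.64 dB.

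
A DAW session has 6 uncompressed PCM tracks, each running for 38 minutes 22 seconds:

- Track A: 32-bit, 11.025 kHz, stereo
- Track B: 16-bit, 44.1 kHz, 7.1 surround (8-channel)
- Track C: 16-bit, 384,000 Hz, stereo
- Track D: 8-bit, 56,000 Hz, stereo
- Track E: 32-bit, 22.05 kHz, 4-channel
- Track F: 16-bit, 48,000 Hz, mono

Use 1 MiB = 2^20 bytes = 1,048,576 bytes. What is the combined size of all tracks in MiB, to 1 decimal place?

6345.9 MiB

38 minutes 22 seconds = 2,302 s.
Track A: 11,025 × 2,302 × 4 × 2 = 203,036,400 bytes.
Track B: 44,100 × 2,302 × 2 × 8 = 1,624,291,200 bytes.
Track C: 384,000 × 2,302 × 2 × 2 = 3,535,872,000 bytes.
Track D: 56,000 × 2,302 × 1 × 2 = 257,824,000 bytes.
Track E: 22,050 × 2,302 × 4 × 4 = 812,145,600 bytes.
Track F: 48,000 × 2,302 × 2 × 1 = 220,992,000 bytes.
Total = 6,654,161,200 bytes = 6345.9 MiB.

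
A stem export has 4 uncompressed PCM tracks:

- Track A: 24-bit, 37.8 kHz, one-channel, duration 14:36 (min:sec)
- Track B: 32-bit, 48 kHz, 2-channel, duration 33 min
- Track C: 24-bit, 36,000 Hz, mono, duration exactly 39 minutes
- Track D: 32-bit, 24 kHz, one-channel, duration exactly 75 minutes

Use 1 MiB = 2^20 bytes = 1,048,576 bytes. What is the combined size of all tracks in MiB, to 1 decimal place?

Track A: 14:36 (min:sec) = 876 s; 37,800 × 876 × 3 × 1 = 99,338,400 bytes.
Track B: 33 min = 1,980 s; 48,000 × 1,980 × 4 × 2 = 760,320,000 bytes.
Track C: exactly 39 minutes = 2,340 s; 36,000 × 2,340 × 3 × 1 = 252,720,000 bytes.
Track D: exactly 75 minutes = 4,500 s; 24,000 × 4,500 × 4 × 1 = 432,000,000 bytes.
Total = 1,544,378,400 bytes = 1472.8 MiB.

1472.8 MiB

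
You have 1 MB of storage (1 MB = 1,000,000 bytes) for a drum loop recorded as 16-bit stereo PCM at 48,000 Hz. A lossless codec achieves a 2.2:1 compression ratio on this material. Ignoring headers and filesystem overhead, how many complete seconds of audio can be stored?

11 seconds

Uncompressed byte rate = 48,000 × 2 × 2 = 192,000 bytes/s.
After 2.2:1 compression, effective rate ≈ 87272.73 bytes/s.
Capacity = 1 × 1,000,000 = 1,000,000 bytes.
1,000,000 / effective rate ≈ 11.46 s → 11 seconds.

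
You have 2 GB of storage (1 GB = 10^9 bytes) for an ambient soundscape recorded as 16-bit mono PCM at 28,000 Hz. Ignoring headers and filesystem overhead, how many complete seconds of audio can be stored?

Uncompressed byte rate = 28,000 × 2 × 1 = 56,000 bytes/s.
Capacity = 2 × 1,000,000,000 = 2,000,000,000 bytes.
2,000,000,000 / 56,000 ≈ 35714.29 s → 35,714 seconds.

35,714 seconds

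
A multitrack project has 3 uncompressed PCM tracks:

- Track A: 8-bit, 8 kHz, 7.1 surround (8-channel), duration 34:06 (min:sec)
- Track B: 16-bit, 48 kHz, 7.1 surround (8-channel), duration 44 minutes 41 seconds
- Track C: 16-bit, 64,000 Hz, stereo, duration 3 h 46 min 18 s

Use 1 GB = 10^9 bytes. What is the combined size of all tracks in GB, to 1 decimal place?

5.7 GB

Track A: 34:06 (min:sec) = 2,046 s; 8,000 × 2,046 × 1 × 8 = 130,944,000 bytes.
Track B: 44 minutes 41 seconds = 2,681 s; 48,000 × 2,681 × 2 × 8 = 2,059,008,000 bytes.
Track C: 3 h 46 min 18 s = 13,578 s; 64,000 × 13,578 × 2 × 2 = 3,475,968,000 bytes.
Total = 5,665,920,000 bytes = 5.7 GB.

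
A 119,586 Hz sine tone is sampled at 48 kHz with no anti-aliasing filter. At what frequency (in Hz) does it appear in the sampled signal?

23,586 Hz

Nyquist = 48,000/2 = 24,000 Hz; 119,586 Hz exceeds it.
Alias = |119,586 − 2×48,000| = |119,586 − 96,000| = 23,586 Hz.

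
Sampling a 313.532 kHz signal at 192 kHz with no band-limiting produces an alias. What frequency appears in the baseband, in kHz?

70.468 kHz

Nyquist = 192,000/2 = 96,000 Hz; 313,532 Hz exceeds it.
Alias = |313,532 − 2×192,000| = |313,532 − 384,000| = 70,468 Hz = 70.468 kHz.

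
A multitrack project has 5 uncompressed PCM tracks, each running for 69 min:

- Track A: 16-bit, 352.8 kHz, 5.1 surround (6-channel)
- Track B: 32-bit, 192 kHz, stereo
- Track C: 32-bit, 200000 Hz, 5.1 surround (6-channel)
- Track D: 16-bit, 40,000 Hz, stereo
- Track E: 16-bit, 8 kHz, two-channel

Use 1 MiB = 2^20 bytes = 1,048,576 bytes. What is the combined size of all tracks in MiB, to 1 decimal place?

69 min = 4,140 s.
Track A: 352,800 × 4,140 × 2 × 6 = 17,527,104,000 bytes.
Track B: 192,000 × 4,140 × 4 × 2 = 6,359,040,000 bytes.
Track C: 200,000 × 4,140 × 4 × 6 = 19,872,000,000 bytes.
Track D: 40,000 × 4,140 × 2 × 2 = 662,400,000 bytes.
Track E: 8,000 × 4,140 × 2 × 2 = 132,480,000 bytes.
Total = 44,553,024,000 bytes = 42489.1 MiB.

42489.1 MiB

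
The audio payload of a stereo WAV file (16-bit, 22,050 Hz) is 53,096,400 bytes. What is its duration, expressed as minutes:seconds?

Byte rate = 22,050 × 2 × 2 = 88,200 bytes/s.
Duration = 53,096,400 / 88,200 = 602 s.
602 s = 10:02.

10:02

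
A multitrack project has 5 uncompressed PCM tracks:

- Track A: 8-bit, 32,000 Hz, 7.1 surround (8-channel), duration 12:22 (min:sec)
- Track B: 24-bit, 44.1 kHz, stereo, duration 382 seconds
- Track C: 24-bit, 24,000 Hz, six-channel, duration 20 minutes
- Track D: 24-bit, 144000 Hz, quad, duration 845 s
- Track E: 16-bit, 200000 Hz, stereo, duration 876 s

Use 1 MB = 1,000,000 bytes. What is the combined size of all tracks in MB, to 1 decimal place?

2970.4 MB

Track A: 12:22 (min:sec) = 742 s; 32,000 × 742 × 1 × 8 = 189,952,000 bytes.
Track B: 44,100 × 382 × 3 × 2 = 101,077,200 bytes.
Track C: 20 minutes = 1,200 s; 24,000 × 1,200 × 3 × 6 = 518,400,000 bytes.
Track D: 144,000 × 845 × 3 × 4 = 1,460,160,000 bytes.
Track E: 200,000 × 876 × 2 × 2 = 700,800,000 bytes.
Total = 2,970,389,200 bytes = 2970.4 MB.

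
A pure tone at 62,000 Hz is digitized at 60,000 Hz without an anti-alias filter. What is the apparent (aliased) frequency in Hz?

2,000 Hz

Nyquist = 60,000/2 = 30,000 Hz; 62,000 Hz exceeds it.
Alias = |62,000 − 1×60,000| = |62,000 − 60,000| = 2,000 Hz.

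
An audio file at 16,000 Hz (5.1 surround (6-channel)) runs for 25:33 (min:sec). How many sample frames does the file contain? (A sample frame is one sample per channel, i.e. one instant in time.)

24,528,000 sample frames

25:33 (min:sec) = 1,533 s.
16,000 samples/s × 1,533 s = 24,528,000 frames.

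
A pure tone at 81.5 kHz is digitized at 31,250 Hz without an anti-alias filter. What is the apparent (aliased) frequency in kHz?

12.25 kHz

Nyquist = 31,250/2 = 15,625 Hz; 81,500 Hz exceeds it.
Alias = |81,500 − 3×31,250| = |81,500 − 93,750| = 12,250 Hz = 12.25 kHz.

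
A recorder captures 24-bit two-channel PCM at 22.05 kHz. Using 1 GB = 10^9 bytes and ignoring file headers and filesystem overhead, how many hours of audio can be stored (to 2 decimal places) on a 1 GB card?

Uncompressed byte rate = 22,050 × 3 × 2 = 132,300 bytes/s.
Capacity = 1 × 1,000,000,000 = 1,000,000,000 bytes.
1,000,000,000 / 132,300 ≈ 7558.58 s → 2.10 hours.

2.10 hours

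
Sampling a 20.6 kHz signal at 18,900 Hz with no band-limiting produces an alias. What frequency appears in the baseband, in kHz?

1.7 kHz

Nyquist = 18,900/2 = 9,450 Hz; 20,600 Hz exceeds it.
Alias = |20,600 − 1×18,900| = |20,600 − 18,900| = 1,700 Hz = 1.7 kHz.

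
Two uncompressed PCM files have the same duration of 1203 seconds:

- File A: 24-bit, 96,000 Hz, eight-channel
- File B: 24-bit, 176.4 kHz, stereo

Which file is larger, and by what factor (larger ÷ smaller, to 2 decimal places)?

File A, by a factor of 2.18

File A: 96,000 × 3 × 8 = 2,304,000 bytes/s.
File B: 176,400 × 3 × 2 = 1,058,400 bytes/s.
File A is larger; ratio = 2,771,712,000 / 1,273,255,200 = 2.18.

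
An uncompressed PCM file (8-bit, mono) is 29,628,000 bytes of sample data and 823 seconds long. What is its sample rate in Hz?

Bytes = sample_rate × seconds × bytes_per_sample × channels.
sample_rate = 29,628,000 / (823 × 1 × 1) = 29,628,000 / 823 = 36,000 Hz.

36,000 Hz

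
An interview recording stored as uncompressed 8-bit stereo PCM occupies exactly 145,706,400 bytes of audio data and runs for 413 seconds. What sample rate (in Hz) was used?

Bytes = sample_rate × seconds × bytes_per_sample × channels.
sample_rate = 145,706,400 / (413 × 1 × 2) = 145,706,400 / 826 = 176,400 Hz.

176,400 Hz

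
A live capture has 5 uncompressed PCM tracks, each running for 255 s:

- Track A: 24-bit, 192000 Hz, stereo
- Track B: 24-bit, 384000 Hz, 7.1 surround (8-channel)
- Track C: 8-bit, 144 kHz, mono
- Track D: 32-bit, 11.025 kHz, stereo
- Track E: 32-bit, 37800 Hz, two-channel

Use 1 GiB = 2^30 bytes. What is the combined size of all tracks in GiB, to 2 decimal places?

2.59 GiB

Track A: 192,000 × 255 × 3 × 2 = 293,760,000 bytes.
Track B: 384,000 × 255 × 3 × 8 = 2,350,080,000 bytes.
Track C: 144,000 × 255 × 1 × 1 = 36,720,000 bytes.
Track D: 11,025 × 255 × 4 × 2 = 22,491,000 bytes.
Track E: 37,800 × 255 × 4 × 2 = 77,112,000 bytes.
Total = 2,780,163,000 bytes = 2.59 GiB.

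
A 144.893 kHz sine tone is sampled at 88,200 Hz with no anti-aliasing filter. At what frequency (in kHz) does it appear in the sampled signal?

Nyquist = 88,200/2 = 44,100 Hz; 144,893 Hz exceeds it.
Alias = |144,893 − 2×88,200| = |144,893 − 176,400| = 31,507 Hz = 31.507 kHz.

31.507 kHz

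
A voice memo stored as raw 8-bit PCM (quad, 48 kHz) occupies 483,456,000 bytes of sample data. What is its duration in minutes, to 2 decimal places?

Byte rate = 48,000 × 1 × 4 = 192,000 bytes/s.
Duration = 483,456,000 / 192,000 = 2,518 s.
2,518 s / 60 = 41.97 minutes.

41.97 minutes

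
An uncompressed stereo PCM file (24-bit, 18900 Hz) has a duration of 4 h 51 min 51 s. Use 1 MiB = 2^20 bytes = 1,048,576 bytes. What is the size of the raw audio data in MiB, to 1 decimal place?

Duration = 4 h 51 min 51 s = 17,511 s.
Bytes = 18,900 samples/s × 17,511 s × 3 bytes/sample × 2 ch = 1,985,747,400 bytes.
1,985,747,400 / 1,048,576 = 1893.8 MiB.

1893.8 MiB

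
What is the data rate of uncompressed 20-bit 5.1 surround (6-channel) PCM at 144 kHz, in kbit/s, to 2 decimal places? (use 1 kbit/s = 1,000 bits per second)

17280.00 kbit/s

Bit rate = 144,000 × 20 × 6 = 17,280,000 bits/s.
= 17280.00 kbit/s.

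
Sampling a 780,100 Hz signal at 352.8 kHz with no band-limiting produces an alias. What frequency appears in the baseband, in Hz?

Nyquist = 352,800/2 = 176,400 Hz; 780,100 Hz exceeds it.
Alias = |780,100 − 2×352,800| = |780,100 − 705,600| = 74,500 Hz.

74,500 Hz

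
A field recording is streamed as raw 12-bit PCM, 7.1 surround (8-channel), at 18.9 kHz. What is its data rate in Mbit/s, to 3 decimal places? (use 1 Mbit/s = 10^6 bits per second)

1.814 Mbit/s

Bit rate = 18,900 × 12 × 8 = 1,814,400 bits/s.
= 1.814 Mbit/s.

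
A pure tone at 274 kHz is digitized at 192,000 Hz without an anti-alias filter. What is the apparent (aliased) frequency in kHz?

82 kHz

Nyquist = 192,000/2 = 96,000 Hz; 274,000 Hz exceeds it.
Alias = |274,000 − 1×192,000| = |274,000 − 192,000| = 82,000 Hz = 82 kHz.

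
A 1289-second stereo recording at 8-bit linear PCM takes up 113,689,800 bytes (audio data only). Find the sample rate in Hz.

44,100 Hz

Bytes = sample_rate × seconds × bytes_per_sample × channels.
sample_rate = 113,689,800 / (1,289 × 1 × 2) = 113,689,800 / 2,578 = 44,100 Hz.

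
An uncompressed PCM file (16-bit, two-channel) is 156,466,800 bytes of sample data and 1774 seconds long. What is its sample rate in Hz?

Bytes = sample_rate × seconds × bytes_per_sample × channels.
sample_rate = 156,466,800 / (1,774 × 2 × 2) = 156,466,800 / 7,096 = 22,050 Hz.

22,050 Hz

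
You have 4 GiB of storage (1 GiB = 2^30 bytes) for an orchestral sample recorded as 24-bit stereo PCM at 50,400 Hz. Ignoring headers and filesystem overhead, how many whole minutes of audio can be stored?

Uncompressed byte rate = 50,400 × 3 × 2 = 302,400 bytes/s.
Capacity = 4 × 1,073,741,824 = 4,294,967,296 bytes.
4,294,967,296 / 302,400 ≈ 14202.93 s → 236 minutes.

236 minutes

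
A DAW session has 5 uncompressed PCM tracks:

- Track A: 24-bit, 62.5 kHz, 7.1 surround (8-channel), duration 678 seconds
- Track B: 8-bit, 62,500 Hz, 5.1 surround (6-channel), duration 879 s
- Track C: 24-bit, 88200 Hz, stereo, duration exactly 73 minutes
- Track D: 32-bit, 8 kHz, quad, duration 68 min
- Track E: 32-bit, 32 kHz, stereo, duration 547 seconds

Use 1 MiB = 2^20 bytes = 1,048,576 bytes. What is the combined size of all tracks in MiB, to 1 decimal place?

4126.4 MiB

Track A: 62,500 × 678 × 3 × 8 = 1,017,000,000 bytes.
Track B: 62,500 × 879 × 1 × 6 = 329,625,000 bytes.
Track C: exactly 73 minutes = 4,380 s; 88,200 × 4,380 × 3 × 2 = 2,317,896,000 bytes.
Track D: 68 min = 4,080 s; 8,000 × 4,080 × 4 × 4 = 522,240,000 bytes.
Track E: 32,000 × 547 × 4 × 2 = 140,032,000 bytes.
Total = 4,326,793,000 bytes = 4126.4 MiB.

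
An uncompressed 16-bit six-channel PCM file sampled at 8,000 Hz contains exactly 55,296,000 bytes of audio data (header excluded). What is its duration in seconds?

576 seconds

Byte rate = 8,000 × 2 × 6 = 96,000 bytes/s.
Duration = 55,296,000 / 96,000 = 576 s.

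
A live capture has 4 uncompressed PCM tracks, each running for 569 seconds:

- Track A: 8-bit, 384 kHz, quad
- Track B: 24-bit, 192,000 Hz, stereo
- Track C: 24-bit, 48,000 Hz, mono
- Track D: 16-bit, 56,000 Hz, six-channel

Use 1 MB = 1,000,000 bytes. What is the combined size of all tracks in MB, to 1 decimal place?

Track A: 384,000 × 569 × 1 × 4 = 873,984,000 bytes.
Track B: 192,000 × 569 × 3 × 2 = 655,488,000 bytes.
Track C: 48,000 × 569 × 3 × 1 = 81,936,000 bytes.
Track D: 56,000 × 569 × 2 × 6 = 382,368,000 bytes.
Total = 1,993,776,000 bytes = 1993.8 MB.

1993.8 MB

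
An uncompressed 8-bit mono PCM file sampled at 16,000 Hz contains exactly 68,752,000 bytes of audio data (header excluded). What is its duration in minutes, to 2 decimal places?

71.62 minutes

Byte rate = 16,000 × 1 × 1 = 16,000 bytes/s.
Duration = 68,752,000 / 16,000 = 4,297 s.
4,297 s / 60 = 71.62 minutes.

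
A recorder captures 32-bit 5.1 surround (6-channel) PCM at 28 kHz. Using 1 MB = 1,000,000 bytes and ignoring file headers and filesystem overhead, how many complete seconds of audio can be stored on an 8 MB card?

11 seconds

Uncompressed byte rate = 28,000 × 4 × 6 = 672,000 bytes/s.
Capacity = 8 × 1,000,000 = 8,000,000 bytes.
8,000,000 / 672,000 ≈ 11.9 s → 11 seconds.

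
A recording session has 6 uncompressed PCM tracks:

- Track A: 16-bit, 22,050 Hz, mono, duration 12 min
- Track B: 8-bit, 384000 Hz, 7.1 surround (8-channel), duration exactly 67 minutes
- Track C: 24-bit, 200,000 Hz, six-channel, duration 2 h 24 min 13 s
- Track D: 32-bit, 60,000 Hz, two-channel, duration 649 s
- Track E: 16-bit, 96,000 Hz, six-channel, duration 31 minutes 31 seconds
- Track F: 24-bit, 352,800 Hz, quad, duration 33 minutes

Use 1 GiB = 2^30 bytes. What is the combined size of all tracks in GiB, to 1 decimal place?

Track A: 12 min = 720 s; 22,050 × 720 × 2 × 1 = 31,752,000 bytes.
Track B: exactly 67 minutes = 4,020 s; 384,000 × 4,020 × 1 × 8 = 12,349,440,000 bytes.
Track C: 2 h 24 min 13 s = 8,653 s; 200,000 × 8,653 × 3 × 6 = 31,150,800,000 bytes.
Track D: 60,000 × 649 × 4 × 2 = 311,520,000 bytes.
Track E: 31 minutes 31 seconds = 1,891 s; 96,000 × 1,891 × 2 × 6 = 2,178,432,000 bytes.
Track F: 33 minutes = 1,980 s; 352,800 × 1,980 × 3 × 4 = 8,382,528,000 bytes.
Total = 54,404,472,000 bytes = 50.7 GiB.

50.7 GiB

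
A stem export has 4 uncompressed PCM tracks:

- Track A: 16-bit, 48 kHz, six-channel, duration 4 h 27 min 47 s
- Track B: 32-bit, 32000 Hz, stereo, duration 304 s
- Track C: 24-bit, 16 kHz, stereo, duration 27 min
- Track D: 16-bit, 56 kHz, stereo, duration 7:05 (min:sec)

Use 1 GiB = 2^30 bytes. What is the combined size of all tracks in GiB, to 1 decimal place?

8.9 GiB

Track A: 4 h 27 min 47 s = 16,067 s; 48,000 × 16,067 × 2 × 6 = 9,254,592,000 bytes.
Track B: 32,000 × 304 × 4 × 2 = 77,824,000 bytes.
Track C: 27 min = 1,620 s; 16,000 × 1,620 × 3 × 2 = 155,520,000 bytes.
Track D: 7:05 (min:sec) = 425 s; 56,000 × 425 × 2 × 2 = 95,200,000 bytes.
Total = 9,583,136,000 bytes = 8.9 GiB.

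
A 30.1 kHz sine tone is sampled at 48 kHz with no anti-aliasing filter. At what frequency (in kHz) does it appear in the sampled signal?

Nyquist = 48,000/2 = 24,000 Hz; 30,100 Hz exceeds it.
Alias = |30,100 − 1×48,000| = |30,100 − 48,000| = 17,900 Hz = 17.9 kHz.

17.9 kHz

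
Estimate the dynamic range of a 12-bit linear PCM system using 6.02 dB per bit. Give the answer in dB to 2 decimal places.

72.24 dB

12 × 6.02 = 72.24 dB.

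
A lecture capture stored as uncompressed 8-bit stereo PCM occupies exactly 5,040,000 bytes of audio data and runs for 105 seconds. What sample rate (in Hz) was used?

Bytes = sample_rate × seconds × bytes_per_sample × channels.
sample_rate = 5,040,000 / (105 × 1 × 2) = 5,040,000 / 210 = 24,000 Hz.

24,000 Hz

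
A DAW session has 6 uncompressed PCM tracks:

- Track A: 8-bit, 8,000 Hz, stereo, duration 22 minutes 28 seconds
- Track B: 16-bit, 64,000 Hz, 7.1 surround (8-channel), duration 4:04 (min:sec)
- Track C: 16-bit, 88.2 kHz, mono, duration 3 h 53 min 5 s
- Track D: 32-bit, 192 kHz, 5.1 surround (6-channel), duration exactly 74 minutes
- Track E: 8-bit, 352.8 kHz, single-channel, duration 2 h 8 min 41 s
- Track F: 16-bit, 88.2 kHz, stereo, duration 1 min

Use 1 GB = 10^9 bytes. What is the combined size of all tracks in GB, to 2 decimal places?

Track A: 22 minutes 28 seconds = 1,348 s; 8,000 × 1,348 × 1 × 2 = 21,568,000 bytes.
Track B: 4:04 (min:sec) = 244 s; 64,000 × 244 × 2 × 8 = 249,856,000 bytes.
Track C: 3 h 53 min 5 s = 13,985 s; 88,200 × 13,985 × 2 × 1 = 2,466,954,000 bytes.
Track D: exactly 74 minutes = 4,440 s; 192,000 × 4,440 × 4 × 6 = 20,459,520,000 bytes.
Track E: 2 h 8 min 41 s = 7,721 s; 352,800 × 7,721 × 1 × 1 = 2,723,968,800 bytes.
Track F: 1 min = 60 s; 88,200 × 60 × 2 × 2 = 21,168,000 bytes.
Total = 25,943,034,800 bytes = 25.94 GB.

25.94 GB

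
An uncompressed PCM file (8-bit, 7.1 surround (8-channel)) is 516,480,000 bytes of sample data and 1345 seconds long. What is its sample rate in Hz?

48,000 Hz

Bytes = sample_rate × seconds × bytes_per_sample × channels.
sample_rate = 516,480,000 / (1,345 × 1 × 8) = 516,480,000 / 10,760 = 48,000 Hz.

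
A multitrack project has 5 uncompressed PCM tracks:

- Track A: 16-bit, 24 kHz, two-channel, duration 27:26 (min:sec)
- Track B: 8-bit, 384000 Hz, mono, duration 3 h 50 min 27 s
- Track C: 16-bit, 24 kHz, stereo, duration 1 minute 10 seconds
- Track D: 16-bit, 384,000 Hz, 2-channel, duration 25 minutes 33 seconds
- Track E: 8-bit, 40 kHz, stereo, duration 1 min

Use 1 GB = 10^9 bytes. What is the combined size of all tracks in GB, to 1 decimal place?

Track A: 27:26 (min:sec) = 1,646 s; 24,000 × 1,646 × 2 × 2 = 158,016,000 bytes.
Track B: 3 h 50 min 27 s = 13,827 s; 384,000 × 13,827 × 1 × 1 = 5,309,568,000 bytes.
Track C: 1 minute 10 seconds = 70 s; 24,000 × 70 × 2 × 2 = 6,720,000 bytes.
Track D: 25 minutes 33 seconds = 1,533 s; 384,000 × 1,533 × 2 × 2 = 2,354,688,000 bytes.
Track E: 1 min = 60 s; 40,000 × 60 × 1 × 2 = 4,800,000 bytes.
Total = 7,833,792,000 bytes = 7.8 GB.

7.8 GB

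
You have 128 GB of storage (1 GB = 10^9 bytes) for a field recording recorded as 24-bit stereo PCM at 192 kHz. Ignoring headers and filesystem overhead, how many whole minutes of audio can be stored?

Uncompressed byte rate = 192,000 × 3 × 2 = 1,152,000 bytes/s.
Capacity = 128 × 1,000,000,000 = 128,000,000,000 bytes.
128,000,000,000 / 1,152,000 ≈ 111111.11 s → 1,851 minutes.

1,851 minutes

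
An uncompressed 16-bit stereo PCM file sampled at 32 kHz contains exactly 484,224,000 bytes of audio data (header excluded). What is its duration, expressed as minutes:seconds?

Byte rate = 32,000 × 2 × 2 = 128,000 bytes/s.
Duration = 484,224,000 / 128,000 = 3,783 s.
3,783 s = 63:03.

63:03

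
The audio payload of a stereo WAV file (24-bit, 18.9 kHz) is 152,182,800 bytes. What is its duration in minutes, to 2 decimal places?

Byte rate = 18,900 × 3 × 2 = 113,400 bytes/s.
Duration = 152,182,800 / 113,400 = 1,342 s.
1,342 s / 60 = 22.37 minutes.

22.37 minutes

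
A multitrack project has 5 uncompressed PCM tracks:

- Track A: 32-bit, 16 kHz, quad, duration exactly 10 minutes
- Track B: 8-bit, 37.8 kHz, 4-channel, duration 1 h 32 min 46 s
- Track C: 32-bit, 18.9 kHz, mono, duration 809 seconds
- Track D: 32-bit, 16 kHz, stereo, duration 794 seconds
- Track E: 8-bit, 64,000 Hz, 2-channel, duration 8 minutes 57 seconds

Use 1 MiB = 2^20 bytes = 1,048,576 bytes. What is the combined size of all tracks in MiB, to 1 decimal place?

Track A: exactly 10 minutes = 600 s; 16,000 × 600 × 4 × 4 = 153,600,000 bytes.
Track B: 1 h 32 min 46 s = 5,566 s; 37,800 × 5,566 × 1 × 4 = 841,579,200 bytes.
Track C: 18,900 × 809 × 4 × 1 = 61,160,400 bytes.
Track D: 16,000 × 794 × 4 × 2 = 101,632,000 bytes.
Track E: 8 minutes 57 seconds = 537 s; 64,000 × 537 × 1 × 2 = 68,736,000 bytes.
Total = 1,226,707,600 bytes = 1169.9 MiB.

1169.9 MiB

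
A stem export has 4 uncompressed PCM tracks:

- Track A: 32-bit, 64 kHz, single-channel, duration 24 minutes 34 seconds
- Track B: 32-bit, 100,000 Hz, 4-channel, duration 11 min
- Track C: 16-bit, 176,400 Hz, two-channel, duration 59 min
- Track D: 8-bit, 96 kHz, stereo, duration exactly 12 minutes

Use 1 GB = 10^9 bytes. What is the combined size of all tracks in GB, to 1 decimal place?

Track A: 24 minutes 34 seconds = 1,474 s; 64,000 × 1,474 × 4 × 1 = 377,344,000 bytes.
Track B: 11 min = 660 s; 100,000 × 660 × 4 × 4 = 1,056,000,000 bytes.
Track C: 59 min = 3,540 s; 176,400 × 3,540 × 2 × 2 = 2,497,824,000 bytes.
Track D: exactly 12 minutes = 720 s; 96,000 × 720 × 1 × 2 = 138,240,000 bytes.
Total = 4,069,408,000 bytes = 4.1 GB.

4.1 GB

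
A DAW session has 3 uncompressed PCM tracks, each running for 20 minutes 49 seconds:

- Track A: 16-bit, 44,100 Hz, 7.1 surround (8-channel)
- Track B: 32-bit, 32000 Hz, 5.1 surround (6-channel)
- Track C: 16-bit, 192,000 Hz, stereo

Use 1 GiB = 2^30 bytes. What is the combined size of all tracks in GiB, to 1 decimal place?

2.6 GiB

20 minutes 49 seconds = 1,249 s.
Track A: 44,100 × 1,249 × 2 × 8 = 881,294,400 bytes.
Track B: 32,000 × 1,249 × 4 × 6 = 959,232,000 bytes.
Track C: 192,000 × 1,249 × 2 × 2 = 959,232,000 bytes.
Total = 2,799,758,400 bytes = 2.6 GiB.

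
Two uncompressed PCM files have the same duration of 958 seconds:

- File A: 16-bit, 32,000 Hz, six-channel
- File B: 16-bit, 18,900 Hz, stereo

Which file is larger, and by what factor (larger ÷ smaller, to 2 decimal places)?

File A, by a factor of 5.08

File A: 32,000 × 2 × 6 = 384,000 bytes/s.
File B: 18,900 × 2 × 2 = 75,600 bytes/s.
File A is larger; ratio = 367,872,000 / 72,424,800 = 5.08.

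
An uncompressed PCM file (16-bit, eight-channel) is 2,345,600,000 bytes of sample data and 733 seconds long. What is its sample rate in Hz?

Bytes = sample_rate × seconds × bytes_per_sample × channels.
sample_rate = 2,345,600,000 / (733 × 2 × 8) = 2,345,600,000 / 11,728 = 200,000 Hz.

200,000 Hz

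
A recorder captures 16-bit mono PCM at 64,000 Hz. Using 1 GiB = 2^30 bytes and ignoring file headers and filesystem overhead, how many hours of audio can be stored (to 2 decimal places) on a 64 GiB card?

149.13 hours

Uncompressed byte rate = 64,000 × 2 × 1 = 128,000 bytes/s.
Capacity = 64 × 1,073,741,824 = 68,719,476,736 bytes.
68,719,476,736 / 128,000 ≈ 536870.91 s → 149.13 hours.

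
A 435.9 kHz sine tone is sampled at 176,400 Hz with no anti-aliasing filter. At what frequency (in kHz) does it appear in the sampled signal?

83.1 kHz

Nyquist = 176,400/2 = 88,200 Hz; 435,900 Hz exceeds it.
Alias = |435,900 − 2×176,400| = |435,900 − 352,800| = 83,100 Hz = 83.1 kHz.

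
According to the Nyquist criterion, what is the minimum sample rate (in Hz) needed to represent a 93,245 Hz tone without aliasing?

Minimum sample rate = 2 × 93,245 Hz = 186,490 Hz.

186,490 Hz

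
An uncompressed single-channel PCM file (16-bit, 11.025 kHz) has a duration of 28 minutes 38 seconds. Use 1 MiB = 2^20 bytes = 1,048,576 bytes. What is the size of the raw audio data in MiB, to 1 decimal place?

36.1 MiB

Duration = 28 minutes 38 seconds = 1,718 s.
Bytes = 11,025 samples/s × 1,718 s × 2 bytes/sample × 1 ch = 37,881,900 bytes.
37,881,900 / 1,048,576 = 36.1 MiB.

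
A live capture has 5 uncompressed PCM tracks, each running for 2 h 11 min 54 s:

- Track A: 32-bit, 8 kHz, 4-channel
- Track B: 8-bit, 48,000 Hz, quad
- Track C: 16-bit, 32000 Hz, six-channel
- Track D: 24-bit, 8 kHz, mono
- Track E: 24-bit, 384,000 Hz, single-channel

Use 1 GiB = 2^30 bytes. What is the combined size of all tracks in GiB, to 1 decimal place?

2 h 11 min 54 s = 7,914 s.
Track A: 8,000 × 7,914 × 4 × 4 = 1,012,992,000 bytes.
Track B: 48,000 × 7,914 × 1 × 4 = 1,519,488,000 bytes.
Track C: 32,000 × 7,914 × 2 × 6 = 3,038,976,000 bytes.
Track D: 8,000 × 7,914 × 3 × 1 = 189,936,000 bytes.
Track E: 384,000 × 7,914 × 3 × 1 = 9,116,928,000 bytes.
Total = 14,878,320,000 bytes = 13.9 GiB.

13.9 GiB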